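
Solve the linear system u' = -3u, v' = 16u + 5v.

u(t) = C_1e^(-3t), v(t) = -2C_1e^(-3t) - C_2e^(5t)

Coefficient matrix A = [[-3, 0], [16, 5]].
Characteristic polynomial det(A - λI) = λ^2 - 2λ - 15 = 0.
Eigenvalues λ = -3, 5.
For λ=-3: (A-λI) row 2 is [16, 8], so an eigenvector is (1, -2).
For λ=5: (A-λI) row 1 is [-8, 0], so an eigenvector is (0, -1).
General solution: C_1e^(-3t)(1,-2) + C_2e^(5t)(0,-1).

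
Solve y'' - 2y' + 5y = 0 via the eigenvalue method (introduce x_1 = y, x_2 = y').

y(t) = K_1e^(t)cos(2t) + K_2e^(t)sin(2t)

Let x_1 = y, x_2 = y'. Then x_1' = x_2 and x_2' = -5x_1 + 2x_2.
A = [[0,1],[-5,2]]; det(A-λI) = λ^2 - 2λ + 5.
Eigenvalues λ = 1 ± 2i.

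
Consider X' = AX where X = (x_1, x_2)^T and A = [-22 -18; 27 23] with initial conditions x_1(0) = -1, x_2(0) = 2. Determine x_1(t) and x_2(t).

x_1(t) = -2e^(5t) + e^(-4t), x_2(t) = 3e^(5t) - e^(-4t)

Coefficient matrix A = [[-22, -18], [27, 23]].
Characteristic polynomial det(A - λI) = λ^2 - λ - 20 = 0.
Eigenvalues λ = -4, 5.
For λ=-4: (A-λI) row 1 is [-18, -18], so an eigenvector is (1, -1).
For λ=5: (A-λI) row 1 is [-27, -18], so an eigenvector is (-2, 3).
General solution: K_1e^(-4t)(1,-1) + K_2e^(5t)(-2,3).
Applying x_1(0)=-1, x_2(0)=2 gives K_1=1, K_2=1.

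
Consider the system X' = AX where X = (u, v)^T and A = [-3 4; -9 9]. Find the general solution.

Coefficient matrix A = [[-3, 4], [-9, 9]].
Characteristic polynomial det(A - λI) = λ^2 - 6λ + 9 = 0.
Single eigenvalue λ = 3 with algebraic multiplicity 2.
Eigenvector v = (2,3); generalized eigenvector w with (A-λI)w=v is (-1,-1).
General solution: e^(3t)[K_1·v + K_2·(t·v + w)].

u(t) = 2K_1e^(3t) + 2K_2te^(3t) - K_2e^(3t), v(t) = 3K_1e^(3t) + 3K_2te^(3t) - K_2e^(3t)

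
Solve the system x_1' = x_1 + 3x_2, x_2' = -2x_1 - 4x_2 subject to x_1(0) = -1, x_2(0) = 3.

Coefficient matrix A = [[1, 3], [-2, -4]].
Characteristic polynomial det(A - λI) = λ^2 + 3λ + 2 = 0.
Eigenvalues λ = -2, -1.
For λ=-2: (A-λI) row 1 is [3, 3], so an eigenvector is (1, -1).
For λ=-1: (A-λI) row 1 is [2, 3], so an eigenvector is (-3, 2).
General solution: c_1e^(-2t)(1,-1) + c_2e^(-t)(-3,2).
Applying x_1(0)=-1, x_2(0)=3 gives c_1=-7, c_2=-2.

x_1(t) = 6e^(-t) - 7e^(-2t), x_2(t) = -4e^(-t) + 7e^(-2t)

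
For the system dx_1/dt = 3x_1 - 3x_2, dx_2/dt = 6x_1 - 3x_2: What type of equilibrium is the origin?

A = [[3,-3],[6,-3]]; det(A-λI) = λ^2 + 9.
λ = 0 ± 3i: zero real part.

center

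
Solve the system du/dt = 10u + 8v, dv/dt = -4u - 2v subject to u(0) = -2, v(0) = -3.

u(t) = -10e^(6t) + 8e^(2t), v(t) = 5e^(6t) - 8e^(2t)

Coefficient matrix A = [[10, 8], [-4, -2]].
Characteristic polynomial det(A - λI) = λ^2 - 8λ + 12 = 0.
Eigenvalues λ = 6, 2.
For λ=6: (A-λI) row 1 is [4, 8], so an eigenvector is (-2, 1).
For λ=2: (A-λI) row 1 is [8, 8], so an eigenvector is (1, -1).
General solution: K_1e^(6t)(-2,1) + K_2e^(2t)(1,-1).
Applying u(0)=-2, v(0)=-3 gives K_1=5, K_2=8.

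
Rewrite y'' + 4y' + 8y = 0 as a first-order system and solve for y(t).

y(t) = c_1e^(-2t)cos(2t) + c_2e^(-2t)sin(2t)

Let x_1 = y, x_2 = y'. Then x_1' = x_2 and x_2' = -8x_1 - 4x_2.
A = [[0,1],[-8,-4]]; det(A-λI) = λ^2 + 4λ + 8.
Eigenvalues λ = -2 ± 2i.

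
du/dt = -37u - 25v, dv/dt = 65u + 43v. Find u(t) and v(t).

u(t) = -K_1e^(3t)sin(5t) + 2K_1e^(3t)cos(5t) + 2K_2e^(3t)sin(5t) + K_2e^(3t)cos(5t), v(t) = 2K_1e^(3t)sin(5t) - 3K_1e^(3t)cos(5t) - 3K_2e^(3t)sin(5t) - 2K_2e^(3t)cos(5t)

Coefficient matrix A = [[-37, -25], [65, 43]].
Characteristic polynomial det(A - λI) = λ^2 - 6λ + 34 = 0.
Eigenvalues λ = 3 ± 5i (complex conjugate pair).
For λ=3+5i: an eigenvector is (2,-3) - i(-1,2) = (2 + i, -3 - 2i).
A real fundamental pair from Re and Im of e^((3+5i)t)v: X_1 = e^(3t)(cos(5t)·(2,-3) + sin(5t)·(-1,2)), X_2 = e^(3t)(sin(5t)·(2,-3) - cos(5t)·(-1,2)).
General solution: K_1X_1 + K_2X_2.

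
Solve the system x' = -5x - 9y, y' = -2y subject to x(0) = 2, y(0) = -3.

x(t) = 9e^(-2t) - 7e^(-5t), y(t) = -3e^(-2t)

Coefficient matrix A = [[-5, -9], [0, -2]].
Characteristic polynomial det(A - λI) = λ^2 + 7λ + 10 = 0.
Eigenvalues λ = -5, -2.
For λ=-5: (A-λI) row 1 is [0, -9], so an eigenvector is (-1, 0).
For λ=-2: (A-λI) row 1 is [-3, -9], so an eigenvector is (3, -1).
General solution: K_1e^(-5t)(-1,0) + K_2e^(-2t)(3,-1).
Applying x(0)=2, y(0)=-3 gives K_1=7, K_2=3.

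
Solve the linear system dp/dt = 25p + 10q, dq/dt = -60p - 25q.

p(t) = -c_1e^(5t) - c_2e^(-5t), q(t) = 2c_1e^(5t) + 3c_2e^(-5t)

Coefficient matrix A = [[25, 10], [-60, -25]].
Characteristic polynomial det(A - λI) = λ^2 - 25 = 0.
Eigenvalues λ = 5, -5.
For λ=5: (A-λI) row 1 is [20, 10], so an eigenvector is (-1, 2).
For λ=-5: (A-λI) row 1 is [30, 10], so an eigenvector is (-1, 3).
General solution: c_1e^(5t)(-1,2) + c_2e^(-5t)(-1,3).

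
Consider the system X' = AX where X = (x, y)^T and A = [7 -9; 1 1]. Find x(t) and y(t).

Coefficient matrix A = [[7, -9], [1, 1]].
Characteristic polynomial det(A - λI) = λ^2 - 8λ + 16 = 0.
Single eigenvalue λ = 4 with algebraic multiplicity 2.
Eigenvector v = (3,1); generalized eigenvector w with (A-λI)w=v is (1,0).
General solution: e^(4t)[c_1·v + c_2·(t·v + w)].

x(t) = 3c_1e^(4t) + 3c_2te^(4t) + c_2e^(4t), y(t) = c_1e^(4t) + c_2te^(4t)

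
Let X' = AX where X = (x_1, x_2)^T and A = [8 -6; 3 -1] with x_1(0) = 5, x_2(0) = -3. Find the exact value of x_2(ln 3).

1845

A = [[8,-6],[3,-1]]; eigenvalues λ = 2, 5.
Eigenvectors: (1,1) for λ=2, (-2,-1) for λ=5.
From the initial condition, c_1 = -11, c_2 = -8.
x_2(ln 3) = (-11)(3^2)(1) + (-8)(3^5)(-1) = 1845.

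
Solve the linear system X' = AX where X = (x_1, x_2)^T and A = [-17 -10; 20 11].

Coefficient matrix A = [[-17, -10], [20, 11]].
Characteristic polynomial det(A - λI) = λ^2 + 6λ + 13 = 0.
Eigenvalues λ = -3 ± 2i (complex conjugate pair).
For λ=-3+2i: an eigenvector is (1,-1) - i(-2,3) = (1 + 2i, -1 - 3i).
A real fundamental pair from Re and Im of e^((-3+2i)t)v: X_1 = e^(-3t)(cos(2t)·(1,-1) + sin(2t)·(-2,3)), X_2 = e^(-3t)(sin(2t)·(1,-1) - cos(2t)·(-2,3)).
General solution: c_1X_1 + c_2X_2.

x_1(t) = -2c_1e^(-3t)sin(2t) + c_1e^(-3t)cos(2t) + c_2e^(-3t)sin(2t) + 2c_2e^(-3t)cos(2t), x_2(t) = 3c_1e^(-3t)sin(2t) - c_1e^(-3t)cos(2t) - c_2e^(-3t)sin(2t) - 3c_2e^(-3t)cos(2t)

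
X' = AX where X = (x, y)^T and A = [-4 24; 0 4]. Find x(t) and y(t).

x(t) = K_1e^(-4t) + 3K_2e^(4t), y(t) = K_2e^(4t)

Coefficient matrix A = [[-4, 24], [0, 4]].
Characteristic polynomial det(A - λI) = λ^2 - 16 = 0.
Eigenvalues λ = -4, 4.
For λ=-4: (A-λI) row 1 is [0, 24], so an eigenvector is (1, 0).
For λ=4: (A-λI) row 1 is [-8, 24], so an eigenvector is (3, 1).
General solution: K_1e^(-4t)(1,0) + K_2e^(4t)(3,1).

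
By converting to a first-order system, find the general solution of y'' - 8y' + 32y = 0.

y(t) = c_1e^(4t)cos(4t) + c_2e^(4t)sin(4t)

Let x_1 = y, x_2 = y'. Then x_1' = x_2 and x_2' = -32x_1 + 8x_2.
A = [[0,1],[-32,8]]; det(A-λI) = λ^2 - 8λ + 32.
Eigenvalues λ = 4 ± 4i.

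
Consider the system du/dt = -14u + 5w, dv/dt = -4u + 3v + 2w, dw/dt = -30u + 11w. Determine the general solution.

Coefficient matrix A = [[-14, 0, 5], [-4, 3, 2], [-30, 0, 11]].
det(A - λI) = 0 gives eigenvalues λ = -4, 3, 1.
For λ=-4: eigenvector (1,0,2).
For λ=3: eigenvector (0,1,0).
For λ=1: eigenvector (1,-1,3).
General solution: c_1e^(-4t)(1,0,2) + c_2e^(3t)(0,1,0) + c_3e^(t)(1,-1,3).

u(t) = c_1e^(-4t) + c_3e^(t), v(t) = c_2e^(3t) - c_3e^(t), w(t) = 2c_1e^(-4t) + 3c_3e^(t)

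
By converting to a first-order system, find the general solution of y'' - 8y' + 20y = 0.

Let x_1 = y, x_2 = y'. Then x_1' = x_2 and x_2' = -20x_1 + 8x_2.
A = [[0,1],[-20,8]]; det(A-λI) = λ^2 - 8λ + 20.
Eigenvalues λ = 4 ± 2i.

y(t) = c_1e^(4t)cos(2t) + c_2e^(4t)sin(2t)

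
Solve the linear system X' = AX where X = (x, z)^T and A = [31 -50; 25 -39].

Coefficient matrix A = [[31, -50], [25, -39]].
Characteristic polynomial det(A - λI) = λ^2 + 8λ + 41 = 0.
Eigenvalues λ = -4 ± 5i (complex conjugate pair).
For λ=-4+5i: an eigenvector is (1,1) - i(-3,-2) = (1 + 3i, 1 + 2i).
A real fundamental pair from Re and Im of e^((-4+5i)t)v: X_1 = e^(-4t)(cos(5t)·(1,1) + sin(5t)·(-3,-2)), X_2 = e^(-4t)(sin(5t)·(1,1) - cos(5t)·(-3,-2)).
General solution: K_1X_1 + K_2X_2.

x(t) = -3K_1e^(-4t)sin(5t) + K_1e^(-4t)cos(5t) + K_2e^(-4t)sin(5t) + 3K_2e^(-4t)cos(5t), z(t) = -2K_1e^(-4t)sin(5t) + K_1e^(-4t)cos(5t) + K_2e^(-4t)sin(5t) + 2K_2e^(-4t)cos(5t)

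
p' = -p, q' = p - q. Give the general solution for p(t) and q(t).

Coefficient matrix A = [[-1, 0], [1, -1]].
Characteristic polynomial det(A - λI) = λ^2 + 2λ + 1 = 0.
Single eigenvalue λ = -1 with algebraic multiplicity 2.
Eigenvector v = (0,1); generalized eigenvector w with (A-λI)w=v is (1,-1).
General solution: e^(-t)[K_1·v + K_2·(t·v + w)].

p(t) = K_2e^(-t), q(t) = K_1e^(-t) + K_2te^(-t) - K_2e^(-t)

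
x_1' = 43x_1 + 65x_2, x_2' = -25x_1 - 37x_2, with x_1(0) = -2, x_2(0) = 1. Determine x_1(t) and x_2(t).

Coefficient matrix A = [[43, 65], [-25, -37]].
Characteristic polynomial det(A - λI) = λ^2 - 6λ + 34 = 0.
Eigenvalues λ = 3 ± 5i (complex conjugate pair).
For λ=3+5i: an eigenvector is (3,-2) - i(-2,1) = (3 + 2i, -2 - i).
A real fundamental pair from Re and Im of e^((3+5i)t)v: X_1 = e^(3t)(cos(5t)·(3,-2) + sin(5t)·(-2,1)), X_2 = e^(3t)(sin(5t)·(3,-2) - cos(5t)·(-2,1)).
General solution: c_1X_1 + c_2X_2.
Applying x_1(0)=-2, x_2(0)=1 gives c_1=0, c_2=-1.

x_1(t) = -3e^(3t)sin(5t) - 2e^(3t)cos(5t), x_2(t) = 2e^(3t)sin(5t) + e^(3t)cos(5t)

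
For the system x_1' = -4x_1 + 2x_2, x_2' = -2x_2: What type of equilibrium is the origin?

A = [[-4,2],[0,-2]]; det(A-λI) = λ^2 + 6λ + 8.
λ = -2, -4: both negative.

stable node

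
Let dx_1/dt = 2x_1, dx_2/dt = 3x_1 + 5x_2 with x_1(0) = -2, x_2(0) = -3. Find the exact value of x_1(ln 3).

-18

A = [[2,0],[3,5]]; eigenvalues λ = 2, 5.
Eigenvectors: (-1,1) for λ=2, (0,-1) for λ=5.
From the initial condition, c_1 = 2, c_2 = 5.
x_1(ln 3) = (2)(3^2)(-1) + (5)(3^5)(0) = -18.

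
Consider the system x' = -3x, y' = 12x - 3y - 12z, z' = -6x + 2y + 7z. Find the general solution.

x(t) = K_2e^(-3t), y(t) = 2K_1e^(3t) - 2K_2e^(-3t) + 3K_3e^(t), z(t) = -K_1e^(3t) + K_2e^(-3t) - K_3e^(t)

Coefficient matrix A = [[-3, 0, 0], [12, -3, -12], [-6, 2, 7]].
det(A - λI) = 0 gives eigenvalues λ = 3, -3, 1.
For λ=3: eigenvector (0,2,-1).
For λ=-3: eigenvector (1,-2,1).
For λ=1: eigenvector (0,3,-1).
General solution: K_1e^(3t)(0,2,-1) + K_2e^(-3t)(1,-2,1) + K_3e^(t)(0,3,-1).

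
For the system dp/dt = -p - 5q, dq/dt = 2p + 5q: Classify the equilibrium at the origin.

unstable spiral

A = [[-1,-5],[2,5]]; det(A-λI) = λ^2 - 4λ + 5.
λ = 2 ± i: positive real part.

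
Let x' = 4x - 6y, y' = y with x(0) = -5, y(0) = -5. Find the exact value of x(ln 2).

A = [[4,-6],[0,1]]; eigenvalues λ = 1, 4.
Eigenvectors: (-2,-1) for λ=1, (1,0) for λ=4.
From the initial condition, c_1 = 5, c_2 = 5.
x(ln 2) = (5)(2^1)(-2) + (5)(2^4)(1) = 60.

60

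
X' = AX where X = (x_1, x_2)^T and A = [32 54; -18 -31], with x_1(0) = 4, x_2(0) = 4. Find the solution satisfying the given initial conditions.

Coefficient matrix A = [[32, 54], [-18, -31]].
Characteristic polynomial det(A - λI) = λ^2 - λ - 20 = 0.
Eigenvalues λ = 5, -4.
For λ=5: (A-λI) row 1 is [27, 54], so an eigenvector is (2, -1).
For λ=-4: (A-λI) row 1 is [36, 54], so an eigenvector is (3, -2).
General solution: K_1e^(5t)(2,-1) + K_2e^(-4t)(3,-2).
Applying x_1(0)=4, x_2(0)=4 gives K_1=20, K_2=-12.

x_1(t) = 40e^(5t) - 36e^(-4t), x_2(t) = -20e^(5t) + 24e^(-4t)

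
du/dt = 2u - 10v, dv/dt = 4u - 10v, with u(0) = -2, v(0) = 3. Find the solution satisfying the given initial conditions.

Coefficient matrix A = [[2, -10], [4, -10]].
Characteristic polynomial det(A - λI) = λ^2 + 8λ + 20 = 0.
Eigenvalues λ = -4 ± 2i (complex conjugate pair).
For λ=-4+2i: an eigenvector is (2,1) - i(1,1) = (2 - i, 1 - i).
A real fundamental pair from Re and Im of e^((-4+2i)t)v: X_1 = e^(-4t)(cos(2t)·(2,1) + sin(2t)·(1,1)), X_2 = e^(-4t)(sin(2t)·(2,1) - cos(2t)·(1,1)).
General solution: c_1X_1 + c_2X_2.
Applying u(0)=-2, v(0)=3 gives c_1=-5, c_2=-8.

u(t) = -21e^(-4t)sin(2t) - 2e^(-4t)cos(2t), v(t) = -13e^(-4t)sin(2t) + 3e^(-4t)cos(2t)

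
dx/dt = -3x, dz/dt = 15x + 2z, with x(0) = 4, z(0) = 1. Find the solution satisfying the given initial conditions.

Coefficient matrix A = [[-3, 0], [15, 2]].
Characteristic polynomial det(A - λI) = λ^2 + λ - 6 = 0.
Eigenvalues λ = 2, -3.
For λ=2: (A-λI) row 1 is [-5, 0], so an eigenvector is (0, 1).
For λ=-3: (A-λI) row 2 is [15, 5], so an eigenvector is (-1, 3).
General solution: c_1e^(2t)(0,1) + c_2e^(-3t)(-1,3).
Applying x(0)=4, z(0)=1 gives c_1=13, c_2=-4.

x(t) = 4e^(-3t), z(t) = 13e^(2t) - 12e^(-3t)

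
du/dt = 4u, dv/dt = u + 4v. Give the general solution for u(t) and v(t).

u(t) = K_2e^(4t), v(t) = K_1e^(4t) + K_2te^(4t) - 3K_2e^(4t)

Coefficient matrix A = [[4, 0], [1, 4]].
Characteristic polynomial det(A - λI) = λ^2 - 8λ + 16 = 0.
Single eigenvalue λ = 4 with algebraic multiplicity 2.
Eigenvector v = (0,1); generalized eigenvector w with (A-λI)w=v is (1,-3).
General solution: e^(4t)[K_1·v + K_2·(t·v + w)].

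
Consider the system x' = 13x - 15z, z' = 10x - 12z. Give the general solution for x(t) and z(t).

Coefficient matrix A = [[13, -15], [10, -12]].
Characteristic polynomial det(A - λI) = λ^2 - λ - 6 = 0.
Eigenvalues λ = -2, 3.
For λ=-2: (A-λI) row 1 is [15, -15], so an eigenvector is (-1, -1).
For λ=3: (A-λI) row 1 is [10, -15], so an eigenvector is (-3, -2).
General solution: c_1e^(-2t)(-1,-1) + c_2e^(3t)(-3,-2).

x(t) = -c_1e^(-2t) - 3c_2e^(3t), z(t) = -c_1e^(-2t) - 2c_2e^(3t)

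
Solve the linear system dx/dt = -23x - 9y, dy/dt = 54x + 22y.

Coefficient matrix A = [[-23, -9], [54, 22]].
Characteristic polynomial det(A - λI) = λ^2 + λ - 20 = 0.
Eigenvalues λ = 4, -5.
For λ=4: (A-λI) row 1 is [-27, -9], so an eigenvector is (-1, 3).
For λ=-5: (A-λI) row 1 is [-18, -9], so an eigenvector is (-1, 2).
General solution: C_1e^(4t)(-1,3) + C_2e^(-5t)(-1,2).

x(t) = -C_1e^(4t) - C_2e^(-5t), y(t) = 3C_1e^(4t) + 2C_2e^(-5t)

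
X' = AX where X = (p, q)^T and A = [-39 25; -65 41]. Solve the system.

Coefficient matrix A = [[-39, 25], [-65, 41]].
Characteristic polynomial det(A - λI) = λ^2 - 2λ + 26 = 0.
Eigenvalues λ = 1 ± 5i (complex conjugate pair).
For λ=1+5i: an eigenvector is (1,2) - i(2,3) = (1 - 2i, 2 - 3i).
A real fundamental pair from Re and Im of e^((1+5i)t)v: X_1 = e^(t)(cos(5t)·(1,2) + sin(5t)·(2,3)), X_2 = e^(t)(sin(5t)·(1,2) - cos(5t)·(2,3)).
General solution: C_1X_1 + C_2X_2.

p(t) = 2C_1e^(t)sin(5t) + C_1e^(t)cos(5t) + C_2e^(t)sin(5t) - 2C_2e^(t)cos(5t), q(t) = 3C_1e^(t)sin(5t) + 2C_1e^(t)cos(5t) + 2C_2e^(t)sin(5t) - 3C_2e^(t)cos(5t)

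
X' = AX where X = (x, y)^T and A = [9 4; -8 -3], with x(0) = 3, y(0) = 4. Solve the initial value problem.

x(t) = 10e^(5t) - 7e^(t), y(t) = -10e^(5t) + 14e^(t)

Coefficient matrix A = [[9, 4], [-8, -3]].
Characteristic polynomial det(A - λI) = λ^2 - 6λ + 5 = 0.
Eigenvalues λ = 1, 5.
For λ=1: (A-λI) row 1 is [8, 4], so an eigenvector is (1, -2).
For λ=5: (A-λI) row 1 is [4, 4], so an eigenvector is (1, -1).
General solution: C_1e^(t)(1,-2) + C_2e^(5t)(1,-1).
Applying x(0)=3, y(0)=4 gives C_1=-7, C_2=10.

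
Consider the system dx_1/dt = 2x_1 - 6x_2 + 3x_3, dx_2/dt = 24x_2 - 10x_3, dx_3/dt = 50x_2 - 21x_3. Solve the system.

Coefficient matrix A = [[2, -6, 3], [0, 24, -10], [0, 50, -21]].
det(A - λI) = 0 gives eigenvalues λ = -1, 4, 2.
For λ=-1: eigenvector (1,-2,-5).
For λ=4: eigenvector (0,1,2).
For λ=2: eigenvector (1,0,0).
General solution: c_1e^(-t)(1,-2,-5) + c_2e^(4t)(0,1,2) + c_3e^(2t)(1,0,0).

x_1(t) = c_1e^(-t) + c_3e^(2t), x_2(t) = -2c_1e^(-t) + c_2e^(4t), x_3(t) = -5c_1e^(-t) + 2c_2e^(4t)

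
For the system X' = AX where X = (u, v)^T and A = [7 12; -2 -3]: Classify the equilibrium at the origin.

unstable node

A = [[7,12],[-2,-3]]; det(A-λI) = λ^2 - 4λ + 3.
λ = 1, 3: both positive.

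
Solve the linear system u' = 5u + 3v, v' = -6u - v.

u(t) = -C_1e^(2t)cos(3t) - C_2e^(2t)sin(3t), v(t) = C_1e^(2t)sin(3t) + C_1e^(2t)cos(3t) + C_2e^(2t)sin(3t) - C_2e^(2t)cos(3t)

Coefficient matrix A = [[5, 3], [-6, -1]].
Characteristic polynomial det(A - λI) = λ^2 - 4λ + 13 = 0.
Eigenvalues λ = 2 ± 3i (complex conjugate pair).
For λ=2+3i: an eigenvector is (-1,1) - i(0,1) = (-1, 1 - i).
A real fundamental pair from Re and Im of e^((2+3i)t)v: X_1 = e^(2t)(cos(3t)·(-1,1) + sin(3t)·(0,1)), X_2 = e^(2t)(sin(3t)·(-1,1) - cos(3t)·(0,1)).
General solution: C_1X_1 + C_2X_2.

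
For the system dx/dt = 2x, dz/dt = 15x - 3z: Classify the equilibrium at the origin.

saddle

A = [[2,0],[15,-3]]; det(A-λI) = λ^2 + λ - 6.
λ = 2, -3: opposite signs.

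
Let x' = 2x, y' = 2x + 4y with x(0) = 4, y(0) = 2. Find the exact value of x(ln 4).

A = [[2,0],[2,4]]; eigenvalues λ = 2, 4.
Eigenvectors: (1,-1) for λ=2, (0,-1) for λ=4.
From the initial condition, c_1 = 4, c_2 = -6.
x(ln 4) = (4)(4^2)(1) + (-6)(4^4)(0) = 64.

64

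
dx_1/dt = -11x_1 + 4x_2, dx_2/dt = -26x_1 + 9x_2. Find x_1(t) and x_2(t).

Coefficient matrix A = [[-11, 4], [-26, 9]].
Characteristic polynomial det(A - λI) = λ^2 + 2λ + 5 = 0.
Eigenvalues λ = -1 ± 2i (complex conjugate pair).
For λ=-1+2i: an eigenvector is (1,3) - i(1,2) = (1 - i, 3 - 2i).
A real fundamental pair from Re and Im of e^((-1+2i)t)v: X_1 = e^(-t)(cos(2t)·(1,3) + sin(2t)·(1,2)), X_2 = e^(-t)(sin(2t)·(1,3) - cos(2t)·(1,2)).
General solution: K_1X_1 + K_2X_2.

x_1(t) = K_1e^(-t)sin(2t) + K_1e^(-t)cos(2t) + K_2e^(-t)sin(2t) - K_2e^(-t)cos(2t), x_2(t) = 2K_1e^(-t)sin(2t) + 3K_1e^(-t)cos(2t) + 3K_2e^(-t)sin(2t) - 2K_2e^(-t)cos(2t)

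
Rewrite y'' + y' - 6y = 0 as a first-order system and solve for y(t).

Let x_1 = y, x_2 = y'. Then x_1' = x_2 and x_2' = 6x_1 - x_2.
A = [[0,1],[6,-1]]; det(A-λI) = λ^2 + λ - 6.
Eigenvalues λ = 2, -3 with eigenvectors (1,2), (1,-3).

y(t) = c_1e^(2t) + c_2e^(-3t)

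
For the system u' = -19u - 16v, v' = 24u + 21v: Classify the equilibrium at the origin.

A = [[-19,-16],[24,21]]; det(A-λI) = λ^2 - 2λ - 15.
λ = -3, 5: opposite signs.

saddle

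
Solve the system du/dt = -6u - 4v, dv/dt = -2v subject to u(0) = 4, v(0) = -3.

u(t) = 3e^(-2t) + e^(-6t), v(t) = -3e^(-2t)

Coefficient matrix A = [[-6, -4], [0, -2]].
Characteristic polynomial det(A - λI) = λ^2 + 8λ + 12 = 0.
Eigenvalues λ = -2, -6.
For λ=-2: (A-λI) row 1 is [-4, -4], so an eigenvector is (-1, 1).
For λ=-6: (A-λI) row 1 is [0, -4], so an eigenvector is (1, 0).
General solution: K_1e^(-2t)(-1,1) + K_2e^(-6t)(1,0).
Applying u(0)=4, v(0)=-3 gives K_1=-3, K_2=1.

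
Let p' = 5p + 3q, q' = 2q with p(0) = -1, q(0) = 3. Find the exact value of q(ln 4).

A = [[5,3],[0,2]]; eigenvalues λ = 2, 5.
Eigenvectors: (1,-1) for λ=2, (-1,0) for λ=5.
From the initial condition, c_1 = -3, c_2 = -2.
q(ln 4) = (-3)(4^2)(-1) + (-2)(4^5)(0) = 48.

48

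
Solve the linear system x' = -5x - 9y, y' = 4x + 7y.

x(t) = 3K_1e^(t) + 3K_2te^(t) - 2K_2e^(t), y(t) = -2K_1e^(t) - 2K_2te^(t) + K_2e^(t)

Coefficient matrix A = [[-5, -9], [4, 7]].
Characteristic polynomial det(A - λI) = λ^2 - 2λ + 1 = 0.
Single eigenvalue λ = 1 with algebraic multiplicity 2.
Eigenvector v = (3,-2); generalized eigenvector w with (A-λI)w=v is (-2,1).
General solution: e^(t)[K_1·v + K_2·(t·v + w)].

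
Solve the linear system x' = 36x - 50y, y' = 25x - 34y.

x(t) = -c_1e^(t)sin(5t) - 3c_1e^(t)cos(5t) - 3c_2e^(t)sin(5t) + c_2e^(t)cos(5t), y(t) = -c_1e^(t)sin(5t) - 2c_1e^(t)cos(5t) - 2c_2e^(t)sin(5t) + c_2e^(t)cos(5t)

Coefficient matrix A = [[36, -50], [25, -34]].
Characteristic polynomial det(A - λI) = λ^2 - 2λ + 26 = 0.
Eigenvalues λ = 1 ± 5i (complex conjugate pair).
For λ=1+5i: an eigenvector is (-3,-2) - i(-1,-1) = (-3 + i, -2 + i).
A real fundamental pair from Re and Im of e^((1+5i)t)v: X_1 = e^(t)(cos(5t)·(-3,-2) + sin(5t)·(-1,-1)), X_2 = e^(t)(sin(5t)·(-3,-2) - cos(5t)·(-1,-1)).
General solution: c_1X_1 + c_2X_2.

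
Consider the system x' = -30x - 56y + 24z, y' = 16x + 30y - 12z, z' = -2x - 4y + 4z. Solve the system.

Coefficient matrix A = [[-30, -56, 24], [16, 30, -12], [-2, -4, 4]].
det(A - λI) = 0 gives eigenvalues λ = 2, -2, 4.
For λ=2: eigenvector (-1,1,1).
For λ=-2: eigenvector (-2,1,0).
For λ=4: eigenvector (4,-2,1).
General solution: C_1e^(2t)(-1,1,1) + C_2e^(-2t)(-2,1,0) + C_3e^(4t)(4,-2,1).

x(t) = -C_1e^(2t) - 2C_2e^(-2t) + 4C_3e^(4t), y(t) = C_1e^(2t) + C_2e^(-2t) - 2C_3e^(4t), z(t) = C_1e^(2t) + C_3e^(4t)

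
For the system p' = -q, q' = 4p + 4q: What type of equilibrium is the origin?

A = [[0,-1],[4,4]]; det(A-λI) = λ^2 - 4λ + 4.
repeated λ = 2 with a single eigenvector.

unstable improper node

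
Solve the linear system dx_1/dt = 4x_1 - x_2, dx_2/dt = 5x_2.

x_1(t) = c_1e^(5t) + c_2e^(4t), x_2(t) = -c_1e^(5t)

Coefficient matrix A = [[4, -1], [0, 5]].
Characteristic polynomial det(A - λI) = λ^2 - 9λ + 20 = 0.
Eigenvalues λ = 5, 4.
For λ=5: (A-λI) row 1 is [-1, -1], so an eigenvector is (1, -1).
For λ=4: (A-λI) row 1 is [0, -1], so an eigenvector is (1, 0).
General solution: c_1e^(5t)(1,-1) + c_2e^(4t)(1,0).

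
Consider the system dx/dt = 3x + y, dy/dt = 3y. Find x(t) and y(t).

Coefficient matrix A = [[3, 1], [0, 3]].
Characteristic polynomial det(A - λI) = λ^2 - 6λ + 9 = 0.
Single eigenvalue λ = 3 with algebraic multiplicity 2.
Eigenvector v = (1,0); generalized eigenvector w with (A-λI)w=v is (-2,1).
General solution: e^(3t)[C_1·v + C_2·(t·v + w)].

x(t) = C_1e^(3t) + C_2te^(3t) - 2C_2e^(3t), y(t) = C_2e^(3t)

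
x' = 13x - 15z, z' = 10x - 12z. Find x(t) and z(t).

Coefficient matrix A = [[13, -15], [10, -12]].
Characteristic polynomial det(A - λI) = λ^2 - λ - 6 = 0.
Eigenvalues λ = 3, -2.
For λ=3: (A-λI) row 1 is [10, -15], so an eigenvector is (-3, -2).
For λ=-2: (A-λI) row 1 is [15, -15], so an eigenvector is (1, 1).
General solution: c_1e^(3t)(-3,-2) + c_2e^(-2t)(1,1).

x(t) = -3c_1e^(3t) + c_2e^(-2t), z(t) = -2c_1e^(3t) + c_2e^(-2t)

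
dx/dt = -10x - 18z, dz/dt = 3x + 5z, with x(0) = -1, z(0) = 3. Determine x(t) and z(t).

x(t) = -16e^(-t) + 15e^(-4t), z(t) = 8e^(-t) - 5e^(-4t)

Coefficient matrix A = [[-10, -18], [3, 5]].
Characteristic polynomial det(A - λI) = λ^2 + 5λ + 4 = 0.
Eigenvalues λ = -4, -1.
For λ=-4: (A-λI) row 1 is [-6, -18], so an eigenvector is (3, -1).
For λ=-1: (A-λI) row 1 is [-9, -18], so an eigenvector is (2, -1).
General solution: K_1e^(-4t)(3,-1) + K_2e^(-t)(2,-1).
Applying x(0)=-1, z(0)=3 gives K_1=5, K_2=-8.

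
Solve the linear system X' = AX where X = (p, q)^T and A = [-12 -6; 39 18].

Coefficient matrix A = [[-12, -6], [39, 18]].
Characteristic polynomial det(A - λI) = λ^2 - 6λ + 18 = 0.
Eigenvalues λ = 3 ± 3i (complex conjugate pair).
For λ=3+3i: an eigenvector is (1,-3) - i(1,-2) = (1 - i, -3 + 2i).
A real fundamental pair from Re and Im of e^((3+3i)t)v: X_1 = e^(3t)(cos(3t)·(1,-3) + sin(3t)·(1,-2)), X_2 = e^(3t)(sin(3t)·(1,-3) - cos(3t)·(1,-2)).
General solution: c_1X_1 + c_2X_2.

p(t) = c_1e^(3t)sin(3t) + c_1e^(3t)cos(3t) + c_2e^(3t)sin(3t) - c_2e^(3t)cos(3t), q(t) = -2c_1e^(3t)sin(3t) - 3c_1e^(3t)cos(3t) - 3c_2e^(3t)sin(3t) + 2c_2e^(3t)cos(3t)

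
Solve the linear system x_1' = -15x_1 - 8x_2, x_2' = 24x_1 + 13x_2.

x_1(t) = 2c_1e^(-3t) - c_2e^(t), x_2(t) = -3c_1e^(-3t) + 2c_2e^(t)

Coefficient matrix A = [[-15, -8], [24, 13]].
Characteristic polynomial det(A - λI) = λ^2 + 2λ - 3 = 0.
Eigenvalues λ = -3, 1.
For λ=-3: (A-λI) row 1 is [-12, -8], so an eigenvector is (2, -3).
For λ=1: (A-λI) row 1 is [-16, -8], so an eigenvector is (-1, 2).
General solution: c_1e^(-3t)(2,-3) + c_2e^(t)(-1,2).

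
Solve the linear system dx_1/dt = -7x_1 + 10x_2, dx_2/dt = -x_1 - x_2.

Coefficient matrix A = [[-7, 10], [-1, -1]].
Characteristic polynomial det(A - λI) = λ^2 + 8λ + 17 = 0.
Eigenvalues λ = -4 ± i (complex conjugate pair).
For λ=-4+i: an eigenvector is (1,0) - i(-3,-1) = (1 + 3i, 0 + i).
A real fundamental pair from Re and Im of e^((-4+i)t)v: X_1 = e^(-4t)(cos(t)·(1,0) + sin(t)·(-3,-1)), X_2 = e^(-4t)(sin(t)·(1,0) - cos(t)·(-3,-1)).
General solution: C_1X_1 + C_2X_2.

x_1(t) = -3C_1e^(-4t)sin(t) + C_1e^(-4t)cos(t) + C_2e^(-4t)sin(t) + 3C_2e^(-4t)cos(t), x_2(t) = -C_1e^(-4t)sin(t) + C_2e^(-4t)cos(t)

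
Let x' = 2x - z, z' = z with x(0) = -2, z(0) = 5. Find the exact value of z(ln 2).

10

A = [[2,-1],[0,1]]; eigenvalues λ = 1, 2.
Eigenvectors: (-1,-1) for λ=1, (1,0) for λ=2.
From the initial condition, c_1 = -5, c_2 = -7.
z(ln 2) = (-5)(2^1)(-1) + (-7)(2^2)(0) = 10.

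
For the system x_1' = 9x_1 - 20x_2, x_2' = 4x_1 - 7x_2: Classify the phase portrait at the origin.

unstable spiral

A = [[9,-20],[4,-7]]; det(A-λI) = λ^2 - 2λ + 17.
λ = 1 ± 4i: positive real part.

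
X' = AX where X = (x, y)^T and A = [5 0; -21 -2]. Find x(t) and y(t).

x(t) = -c_2e^(5t), y(t) = -c_1e^(-2t) + 3c_2e^(5t)

Coefficient matrix A = [[5, 0], [-21, -2]].
Characteristic polynomial det(A - λI) = λ^2 - 3λ - 10 = 0.
Eigenvalues λ = -2, 5.
For λ=-2: (A-λI) row 1 is [7, 0], so an eigenvector is (0, -1).
For λ=5: (A-λI) row 2 is [-21, -7], so an eigenvector is (-1, 3).
General solution: c_1e^(-2t)(0,-1) + c_2e^(5t)(-1,3).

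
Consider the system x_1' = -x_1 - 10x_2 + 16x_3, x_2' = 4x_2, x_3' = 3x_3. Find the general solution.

x_1(t) = K_1e^(-t) - 2K_2e^(4t) + 4K_3e^(3t), x_2(t) = K_2e^(4t), x_3(t) = K_3e^(3t)

Coefficient matrix A = [[-1, -10, 16], [0, 4, 0], [0, 0, 3]].
det(A - λI) = 0 gives eigenvalues λ = -1, 4, 3.
For λ=-1: eigenvector (1,0,0).
For λ=4: eigenvector (-2,1,0).
For λ=3: eigenvector (4,0,1).
General solution: K_1e^(-t)(1,0,0) + K_2e^(4t)(-2,1,0) + K_3e^(3t)(4,0,1).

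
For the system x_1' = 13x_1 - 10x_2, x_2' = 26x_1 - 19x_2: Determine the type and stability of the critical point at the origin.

A = [[13,-10],[26,-19]]; det(A-λI) = λ^2 + 6λ + 13.
λ = -3 ± 2i: negative real part.

stable spiral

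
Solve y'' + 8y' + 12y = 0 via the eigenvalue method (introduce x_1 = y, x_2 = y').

y(t) = K_1e^(-2t) + K_2e^(-6t)

Let x_1 = y, x_2 = y'. Then x_1' = x_2 and x_2' = -12x_1 - 8x_2.
A = [[0,1],[-12,-8]]; det(A-λI) = λ^2 + 8λ + 12.
Eigenvalues λ = -2, -6 with eigenvectors (1,-2), (1,-6).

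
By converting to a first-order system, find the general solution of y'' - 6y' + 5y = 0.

Let x_1 = y, x_2 = y'. Then x_1' = x_2 and x_2' = -5x_1 + 6x_2.
A = [[0,1],[-5,6]]; det(A-λI) = λ^2 - 6λ + 5.
Eigenvalues λ = 5, 1 with eigenvectors (1,5), (1,1).

y(t) = c_1e^(5t) + c_2e^(t)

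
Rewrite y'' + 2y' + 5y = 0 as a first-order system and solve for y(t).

y(t) = K_1e^(-t)cos(2t) + K_2e^(-t)sin(2t)

Let x_1 = y, x_2 = y'. Then x_1' = x_2 and x_2' = -5x_1 - 2x_2.
A = [[0,1],[-5,-2]]; det(A-λI) = λ^2 + 2λ + 5.
Eigenvalues λ = -1 ± 2i.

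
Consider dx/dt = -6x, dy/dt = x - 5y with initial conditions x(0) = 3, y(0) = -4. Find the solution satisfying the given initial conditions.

Coefficient matrix A = [[-6, 0], [1, -5]].
Characteristic polynomial det(A - λI) = λ^2 + 11λ + 30 = 0.
Eigenvalues λ = -5, -6.
For λ=-5: (A-λI) row 1 is [-1, 0], so an eigenvector is (0, 1).
For λ=-6: (A-λI) row 2 is [1, 1], so an eigenvector is (-1, 1).
General solution: K_1e^(-5t)(0,1) + K_2e^(-6t)(-1,1).
Applying x(0)=3, y(0)=-4 gives K_1=-1, K_2=-3.

x(t) = 3e^(-6t), y(t) = -e^(-5t) - 3e^(-6t)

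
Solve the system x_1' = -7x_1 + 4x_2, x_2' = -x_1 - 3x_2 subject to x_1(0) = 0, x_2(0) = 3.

Coefficient matrix A = [[-7, 4], [-1, -3]].
Characteristic polynomial det(A - λI) = λ^2 + 10λ + 25 = 0.
Single eigenvalue λ = -5 with algebraic multiplicity 2.
Eigenvector v = (2,1); generalized eigenvector w with (A-λI)w=v is (1,1).
General solution: e^(-5t)[K_1·v + K_2·(t·v + w)].
Applying x_1(0)=0, x_2(0)=3 gives K_1=-3, K_2=6.

x_1(t) = 12te^(-5t), x_2(t) = 6te^(-5t) + 3e^(-5t)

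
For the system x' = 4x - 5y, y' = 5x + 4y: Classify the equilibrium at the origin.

unstable spiral

A = [[4,-5],[5,4]]; det(A-λI) = λ^2 - 8λ + 41.
λ = 4 ± 5i: positive real part.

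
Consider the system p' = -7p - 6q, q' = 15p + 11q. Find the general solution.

p(t) = -K_1e^(2t)sin(3t) + K_1e^(2t)cos(3t) + K_2e^(2t)sin(3t) + K_2e^(2t)cos(3t), q(t) = 2K_1e^(2t)sin(3t) - K_1e^(2t)cos(3t) - K_2e^(2t)sin(3t) - 2K_2e^(2t)cos(3t)

Coefficient matrix A = [[-7, -6], [15, 11]].
Characteristic polynomial det(A - λI) = λ^2 - 4λ + 13 = 0.
Eigenvalues λ = 2 ± 3i (complex conjugate pair).
For λ=2+3i: an eigenvector is (1,-1) - i(-1,2) = (1 + i, -1 - 2i).
A real fundamental pair from Re and Im of e^((2+3i)t)v: X_1 = e^(2t)(cos(3t)·(1,-1) + sin(3t)·(-1,2)), X_2 = e^(2t)(sin(3t)·(1,-1) - cos(3t)·(-1,2)).
General solution: K_1X_1 + K_2X_2.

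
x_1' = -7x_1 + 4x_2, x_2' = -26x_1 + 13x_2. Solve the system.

Coefficient matrix A = [[-7, 4], [-26, 13]].
Characteristic polynomial det(A - λI) = λ^2 - 6λ + 13 = 0.
Eigenvalues λ = 3 ± 2i (complex conjugate pair).
For λ=3+2i: an eigenvector is (-1,-3) - i(-1,-2) = (-1 + i, -3 + 2i).
A real fundamental pair from Re and Im of e^((3+2i)t)v: X_1 = e^(3t)(cos(2t)·(-1,-3) + sin(2t)·(-1,-2)), X_2 = e^(3t)(sin(2t)·(-1,-3) - cos(2t)·(-1,-2)).
General solution: K_1X_1 + K_2X_2.

x_1(t) = -K_1e^(3t)sin(2t) - K_1e^(3t)cos(2t) - K_2e^(3t)sin(2t) + K_2e^(3t)cos(2t), x_2(t) = -2K_1e^(3t)sin(2t) - 3K_1e^(3t)cos(2t) - 3K_2e^(3t)sin(2t) + 2K_2e^(3t)cos(2t)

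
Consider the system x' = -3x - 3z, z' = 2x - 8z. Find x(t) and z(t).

Coefficient matrix A = [[-3, -3], [2, -8]].
Characteristic polynomial det(A - λI) = λ^2 + 11λ + 30 = 0.
Eigenvalues λ = -6, -5.
For λ=-6: (A-λI) row 1 is [3, -3], so an eigenvector is (-1, -1).
For λ=-5: (A-λI) row 1 is [2, -3], so an eigenvector is (3, 2).
General solution: C_1e^(-6t)(-1,-1) + C_2e^(-5t)(3,2).

x(t) = -C_1e^(-6t) + 3C_2e^(-5t), z(t) = -C_1e^(-6t) + 2C_2e^(-5t)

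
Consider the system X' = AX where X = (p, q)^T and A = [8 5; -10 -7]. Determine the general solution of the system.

p(t) = c_1e^(3t) + c_2e^(-2t), q(t) = -c_1e^(3t) - 2c_2e^(-2t)

Coefficient matrix A = [[8, 5], [-10, -7]].
Characteristic polynomial det(A - λI) = λ^2 - λ - 6 = 0.
Eigenvalues λ = 3, -2.
For λ=3: (A-λI) row 1 is [5, 5], so an eigenvector is (1, -1).
For λ=-2: (A-λI) row 1 is [10, 5], so an eigenvector is (1, -2).
General solution: c_1e^(3t)(1,-1) + c_2e^(-2t)(1,-2).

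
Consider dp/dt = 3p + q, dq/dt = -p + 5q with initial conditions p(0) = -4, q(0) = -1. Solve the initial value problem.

Coefficient matrix A = [[3, 1], [-1, 5]].
Characteristic polynomial det(A - λI) = λ^2 - 8λ + 16 = 0.
Single eigenvalue λ = 4 with algebraic multiplicity 2.
Eigenvector v = (-1,-1); generalized eigenvector w with (A-λI)w=v is (2,1).
General solution: e^(4t)[C_1·v + C_2·(t·v + w)].
Applying p(0)=-4, q(0)=-1 gives C_1=-2, C_2=-3.

p(t) = 3te^(4t) - 4e^(4t), q(t) = 3te^(4t) - e^(4t)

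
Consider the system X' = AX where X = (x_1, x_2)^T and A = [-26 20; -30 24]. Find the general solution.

Coefficient matrix A = [[-26, 20], [-30, 24]].
Characteristic polynomial det(A - λI) = λ^2 + 2λ - 24 = 0.
Eigenvalues λ = -6, 4.
For λ=-6: (A-λI) row 1 is [-20, 20], so an eigenvector is (1, 1).
For λ=4: (A-λI) row 1 is [-30, 20], so an eigenvector is (2, 3).
General solution: C_1e^(-6t)(1,1) + C_2e^(4t)(2,3).

x_1(t) = C_1e^(-6t) + 2C_2e^(4t), x_2(t) = C_1e^(-6t) + 3C_2e^(4t)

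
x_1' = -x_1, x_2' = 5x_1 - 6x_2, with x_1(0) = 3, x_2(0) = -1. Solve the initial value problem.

Coefficient matrix A = [[-1, 0], [5, -6]].
Characteristic polynomial det(A - λI) = λ^2 + 7λ + 6 = 0.
Eigenvalues λ = -6, -1.
For λ=-6: (A-λI) row 1 is [5, 0], so an eigenvector is (0, -1).
For λ=-1: (A-λI) row 2 is [5, -5], so an eigenvector is (1, 1).
General solution: C_1e^(-6t)(0,-1) + C_2e^(-t)(1,1).
Applying x_1(0)=3, x_2(0)=-1 gives C_1=4, C_2=3.

x_1(t) = 3e^(-t), x_2(t) = 3e^(-t) - 4e^(-6t)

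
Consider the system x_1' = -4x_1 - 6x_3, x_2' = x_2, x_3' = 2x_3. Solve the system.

Coefficient matrix A = [[-4, 0, -6], [0, 1, 0], [0, 0, 2]].
det(A - λI) = 0 gives eigenvalues λ = -4, 1, 2.
For λ=-4: eigenvector (1,0,0).
For λ=1: eigenvector (0,1,0).
For λ=2: eigenvector (1,0,-1).
General solution: C_1e^(-4t)(1,0,0) + C_2e^(t)(0,1,0) + C_3e^(2t)(1,0,-1).

x_1(t) = C_1e^(-4t) + C_3e^(2t), x_2(t) = C_2e^(t), x_3(t) = -C_3e^(2t)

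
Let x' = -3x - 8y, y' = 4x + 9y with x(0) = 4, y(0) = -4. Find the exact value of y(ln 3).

A = [[-3,-8],[4,9]]; eigenvalues λ = 1, 5.
Eigenvectors: (2,-1) for λ=1, (-1,1) for λ=5.
From the initial condition, c_1 = 0, c_2 = -4.
y(ln 3) = (0)(3^1)(-1) + (-4)(3^5)(1) = -972.

-972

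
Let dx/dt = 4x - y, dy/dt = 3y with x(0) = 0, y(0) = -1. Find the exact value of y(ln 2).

-8

A = [[4,-1],[0,3]]; eigenvalues λ = 3, 4.
Eigenvectors: (1,1) for λ=3, (-1,0) for λ=4.
From the initial condition, c_1 = -1, c_2 = -1.
y(ln 2) = (-1)(2^3)(1) + (-1)(2^4)(0) = -8.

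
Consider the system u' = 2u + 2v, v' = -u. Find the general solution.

u(t) = -C_1e^(t)sin(t) + C_1e^(t)cos(t) + C_2e^(t)sin(t) + C_2e^(t)cos(t), v(t) = -C_1e^(t)cos(t) - C_2e^(t)sin(t)

Coefficient matrix A = [[2, 2], [-1, 0]].
Characteristic polynomial det(A - λI) = λ^2 - 2λ + 2 = 0.
Eigenvalues λ = 1 ± i (complex conjugate pair).
For λ=1+i: an eigenvector is (1,-1) - i(-1,0) = (1 + i, -1).
A real fundamental pair from Re and Im of e^((1+i)t)v: X_1 = e^(t)(cos(t)·(1,-1) + sin(t)·(-1,0)), X_2 = e^(t)(sin(t)·(1,-1) - cos(t)·(-1,0)).
General solution: C_1X_1 + C_2X_2.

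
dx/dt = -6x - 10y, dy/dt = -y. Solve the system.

x(t) = -c_1e^(-6t) + 2c_2e^(-t), y(t) = -c_2e^(-t)

Coefficient matrix A = [[-6, -10], [0, -1]].
Characteristic polynomial det(A - λI) = λ^2 + 7λ + 6 = 0.
Eigenvalues λ = -6, -1.
For λ=-6: (A-λI) row 1 is [0, -10], so an eigenvector is (-1, 0).
For λ=-1: (A-λI) row 1 is [-5, -10], so an eigenvector is (2, -1).
General solution: c_1e^(-6t)(-1,0) + c_2e^(-t)(2,-1).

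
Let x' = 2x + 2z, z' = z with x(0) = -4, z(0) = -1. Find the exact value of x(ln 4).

A = [[2,2],[0,1]]; eigenvalues λ = 2, 1.
Eigenvectors: (-1,0) for λ=2, (2,-1) for λ=1.
From the initial condition, c_1 = 6, c_2 = 1.
x(ln 4) = (6)(4^2)(-1) + (1)(4^1)(2) = -88.

-88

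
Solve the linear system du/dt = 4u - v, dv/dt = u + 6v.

Coefficient matrix A = [[4, -1], [1, 6]].
Characteristic polynomial det(A - λI) = λ^2 - 10λ + 25 = 0.
Single eigenvalue λ = 5 with algebraic multiplicity 2.
Eigenvector v = (1,-1); generalized eigenvector w with (A-λI)w=v is (1,-2).
General solution: e^(5t)[c_1·v + c_2·(t·v + w)].

u(t) = c_1e^(5t) + c_2te^(5t) + c_2e^(5t), v(t) = -c_1e^(5t) - c_2te^(5t) - 2c_2e^(5t)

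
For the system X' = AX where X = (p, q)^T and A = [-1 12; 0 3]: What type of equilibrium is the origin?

A = [[-1,12],[0,3]]; det(A-λI) = λ^2 - 2λ - 3.
λ = -1, 3: opposite signs.

saddle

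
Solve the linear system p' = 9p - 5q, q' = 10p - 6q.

p(t) = -K_1e^(-t) - K_2e^(4t), q(t) = -2K_1e^(-t) - K_2e^(4t)

Coefficient matrix A = [[9, -5], [10, -6]].
Characteristic polynomial det(A - λI) = λ^2 - 3λ - 4 = 0.
Eigenvalues λ = -1, 4.
For λ=-1: (A-λI) row 1 is [10, -5], so an eigenvector is (-1, -2).
For λ=4: (A-λI) row 1 is [5, -5], so an eigenvector is (-1, -1).
General solution: K_1e^(-t)(-1,-2) + K_2e^(4t)(-1,-1).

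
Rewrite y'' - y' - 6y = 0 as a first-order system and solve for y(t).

y(t) = K_1e^(3t) + K_2e^(-2t)

Let x_1 = y, x_2 = y'. Then x_1' = x_2 and x_2' = 6x_1 + x_2.
A = [[0,1],[6,1]]; det(A-λI) = λ^2 - λ - 6.
Eigenvalues λ = 3, -2 with eigenvectors (1,3), (1,-2).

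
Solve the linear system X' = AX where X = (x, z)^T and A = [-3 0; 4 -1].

x(t) = -c_2e^(-3t), z(t) = -c_1e^(-t) + 2c_2e^(-3t)

Coefficient matrix A = [[-3, 0], [4, -1]].
Characteristic polynomial det(A - λI) = λ^2 + 4λ + 3 = 0.
Eigenvalues λ = -1, -3.
For λ=-1: (A-λI) row 1 is [-2, 0], so an eigenvector is (0, -1).
For λ=-3: (A-λI) row 2 is [4, 2], so an eigenvector is (-1, 2).
General solution: c_1e^(-t)(0,-1) + c_2e^(-3t)(-1,2).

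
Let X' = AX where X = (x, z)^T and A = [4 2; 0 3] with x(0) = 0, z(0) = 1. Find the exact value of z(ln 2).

8

A = [[4,2],[0,3]]; eigenvalues λ = 3, 4.
Eigenvectors: (-2,1) for λ=3, (1,0) for λ=4.
From the initial condition, c_1 = 1, c_2 = 2.
z(ln 2) = (1)(2^3)(1) + (2)(2^4)(0) = 8.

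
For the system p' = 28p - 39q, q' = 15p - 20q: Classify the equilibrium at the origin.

A = [[28,-39],[15,-20]]; det(A-λI) = λ^2 - 8λ + 25.
λ = 4 ± 3i: positive real part.

unstable spiral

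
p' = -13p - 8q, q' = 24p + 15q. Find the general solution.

Coefficient matrix A = [[-13, -8], [24, 15]].
Characteristic polynomial det(A - λI) = λ^2 - 2λ - 3 = 0.
Eigenvalues λ = 3, -1.
For λ=3: (A-λI) row 1 is [-16, -8], so an eigenvector is (1, -2).
For λ=-1: (A-λI) row 1 is [-12, -8], so an eigenvector is (2, -3).
General solution: C_1e^(3t)(1,-2) + C_2e^(-t)(2,-3).

p(t) = C_1e^(3t) + 2C_2e^(-t), q(t) = -2C_1e^(3t) - 3C_2e^(-t)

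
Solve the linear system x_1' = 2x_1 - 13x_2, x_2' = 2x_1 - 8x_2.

Coefficient matrix A = [[2, -13], [2, -8]].
Characteristic polynomial det(A - λI) = λ^2 + 6λ + 10 = 0.
Eigenvalues λ = -3 ± i (complex conjugate pair).
For λ=-3+i: an eigenvector is (3,1) - i(2,1) = (3 - 2i, 1 - i).
A real fundamental pair from Re and Im of e^((-3+i)t)v: X_1 = e^(-3t)(cos(t)·(3,1) + sin(t)·(2,1)), X_2 = e^(-3t)(sin(t)·(3,1) - cos(t)·(2,1)).
General solution: c_1X_1 + c_2X_2.

x_1(t) = 2c_1e^(-3t)sin(t) + 3c_1e^(-3t)cos(t) + 3c_2e^(-3t)sin(t) - 2c_2e^(-3t)cos(t), x_2(t) = c_1e^(-3t)sin(t) + c_1e^(-3t)cos(t) + c_2e^(-3t)sin(t) - c_2e^(-3t)cos(t)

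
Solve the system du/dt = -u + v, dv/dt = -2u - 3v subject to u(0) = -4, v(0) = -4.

u(t) = -8e^(-2t)sin(t) - 4e^(-2t)cos(t), v(t) = 12e^(-2t)sin(t) - 4e^(-2t)cos(t)

Coefficient matrix A = [[-1, 1], [-2, -3]].
Characteristic polynomial det(A - λI) = λ^2 + 4λ + 5 = 0.
Eigenvalues λ = -2 ± i (complex conjugate pair).
For λ=-2+i: an eigenvector is (-1,1) - i(0,1) = (-1, 1 - i).
A real fundamental pair from Re and Im of e^((-2+i)t)v: X_1 = e^(-2t)(cos(t)·(-1,1) + sin(t)·(0,1)), X_2 = e^(-2t)(sin(t)·(-1,1) - cos(t)·(0,1)).
General solution: C_1X_1 + C_2X_2.
Applying u(0)=-4, v(0)=-4 gives C_1=4, C_2=8.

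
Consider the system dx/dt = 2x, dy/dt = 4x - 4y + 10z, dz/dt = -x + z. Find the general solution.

x(t) = K_1e^(2t), y(t) = -K_1e^(2t) + K_2e^(-4t) + 2K_3e^(t), z(t) = -K_1e^(2t) + K_3e^(t)

Coefficient matrix A = [[2, 0, 0], [4, -4, 10], [-1, 0, 1]].
det(A - λI) = 0 gives eigenvalues λ = 2, -4, 1.
For λ=2: eigenvector (1,-1,-1).
For λ=-4: eigenvector (0,1,0).
For λ=1: eigenvector (0,2,1).
General solution: K_1e^(2t)(1,-1,-1) + K_2e^(-4t)(0,1,0) + K_3e^(t)(0,2,1).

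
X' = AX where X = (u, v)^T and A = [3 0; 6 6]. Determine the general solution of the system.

u(t) = -C_1e^(3t), v(t) = 2C_1e^(3t) - C_2e^(6t)

Coefficient matrix A = [[3, 0], [6, 6]].
Characteristic polynomial det(A - λI) = λ^2 - 9λ + 18 = 0.
Eigenvalues λ = 3, 6.
For λ=3: (A-λI) row 2 is [6, 3], so an eigenvector is (-1, 2).
For λ=6: (A-λI) row 1 is [-3, 0], so an eigenvector is (0, -1).
General solution: C_1e^(3t)(-1,2) + C_2e^(6t)(0,-1).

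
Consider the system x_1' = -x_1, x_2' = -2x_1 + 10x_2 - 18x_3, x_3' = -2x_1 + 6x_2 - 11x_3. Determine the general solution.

Coefficient matrix A = [[-1, 0, 0], [-2, 10, -18], [-2, 6, -11]].
det(A - λI) = 0 gives eigenvalues λ = 1, -1, -2.
For λ=1: eigenvector (0,2,1).
For λ=-1: eigenvector (-1,8,5).
For λ=-2: eigenvector (0,-3,-2).
General solution: c_1e^(t)(0,2,1) + c_2e^(-t)(-1,8,5) + c_3e^(-2t)(0,-3,-2).

x_1(t) = -c_2e^(-t), x_2(t) = 2c_1e^(t) + 8c_2e^(-t) - 3c_3e^(-2t), x_3(t) = c_1e^(t) + 5c_2e^(-t) - 2c_3e^(-2t)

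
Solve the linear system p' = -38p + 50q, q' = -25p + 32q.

Coefficient matrix A = [[-38, 50], [-25, 32]].
Characteristic polynomial det(A - λI) = λ^2 + 6λ + 34 = 0.
Eigenvalues λ = -3 ± 5i (complex conjugate pair).
For λ=-3+5i: an eigenvector is (-3,-2) - i(1,1) = (-3 - i, -2 - i).
A real fundamental pair from Re and Im of e^((-3+5i)t)v: X_1 = e^(-3t)(cos(5t)·(-3,-2) + sin(5t)·(1,1)), X_2 = e^(-3t)(sin(5t)·(-3,-2) - cos(5t)·(1,1)).
General solution: C_1X_1 + C_2X_2.

p(t) = C_1e^(-3t)sin(5t) - 3C_1e^(-3t)cos(5t) - 3C_2e^(-3t)sin(5t) - C_2e^(-3t)cos(5t), q(t) = C_1e^(-3t)sin(5t) - 2C_1e^(-3t)cos(5t) - 2C_2e^(-3t)sin(5t) - C_2e^(-3t)cos(5t)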